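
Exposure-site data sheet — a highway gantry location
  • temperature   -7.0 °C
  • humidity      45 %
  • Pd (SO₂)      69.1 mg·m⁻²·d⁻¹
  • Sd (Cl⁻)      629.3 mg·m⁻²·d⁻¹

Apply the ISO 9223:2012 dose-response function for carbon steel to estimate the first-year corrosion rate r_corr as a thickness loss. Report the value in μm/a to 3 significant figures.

r_corr = 21.6 μm/a

carbon steel: temperature factor f = +0.150·(-17.0) = -2.5500
  SO₂ term: 1.77·69.1^0.52·exp(0.02·45-2.5500) = 3.076
  Sd branch = 0.102·Sd^0.62·e^(0.033·RH+0.04·T) = 18.5 μm/a
  sum: 3.076 + 18.5 → r_corr = 21.58 μm/a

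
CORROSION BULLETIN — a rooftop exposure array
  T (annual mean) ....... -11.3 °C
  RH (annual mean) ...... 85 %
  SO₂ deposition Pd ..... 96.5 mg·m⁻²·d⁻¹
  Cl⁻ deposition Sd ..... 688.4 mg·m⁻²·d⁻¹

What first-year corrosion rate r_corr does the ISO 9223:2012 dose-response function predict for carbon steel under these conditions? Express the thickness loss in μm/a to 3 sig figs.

r_corr = 65.9 μm/a

carbon steel: f(T) = +0.150·(T−10) [T≤10 °C] = -3.1950
  SO₂ term: 1.77·96.5^0.52·exp(0.02·85-3.1950) = 4.272
  Cl⁻ term: 0.102·688.4^0.62·exp(0.033·85+0.04·-11.3) = 61.65
  sum: 4.272 + 61.65 → r_corr = 65.93 μm/a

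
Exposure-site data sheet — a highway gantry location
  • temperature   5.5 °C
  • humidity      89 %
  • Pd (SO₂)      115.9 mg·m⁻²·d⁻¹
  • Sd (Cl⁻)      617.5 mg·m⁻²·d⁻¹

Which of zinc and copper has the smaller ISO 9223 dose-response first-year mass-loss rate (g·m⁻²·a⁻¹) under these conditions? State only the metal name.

zinc: T≤10 °C ⇒ hinge +0.038·(5.5−10) = -0.1710
  SO₂ term: 0.0129·115.9^0.44·exp(0.046·89-0.1710) = 5.279
  Cl⁻ term: 0.0175·617.5^0.57·exp(0.008·89+0.085·5.5) = 2.218
  r_corr = 5.279 + 2.218 = 7.497 μm/a
  mass loss = 7.497 μm/a × 7.14 g/cm³ = 53.53 g·m⁻²·a⁻¹
copper: T≤10 °C ⇒ hinge +0.126·(5.5−10) = -0.5670
  Pd branch = 0.0053·Pd^0.26·e^(0.059·RH+f) = 1.973 μm/a
  Sd branch = 0.01025·Sd^0.27·e^(0.036·RH+0.049·T) = 1.874 μm/a
  r_corr = 1.973 + 1.874 = 3.847 μm/a
  mass loss = 3.847 μm/a × 8.96 g/cm³ = 34.47 g·m⁻²·a⁻¹
Ordering by g·m⁻²·a⁻¹: zinc (53.5) > copper (34.5)

copper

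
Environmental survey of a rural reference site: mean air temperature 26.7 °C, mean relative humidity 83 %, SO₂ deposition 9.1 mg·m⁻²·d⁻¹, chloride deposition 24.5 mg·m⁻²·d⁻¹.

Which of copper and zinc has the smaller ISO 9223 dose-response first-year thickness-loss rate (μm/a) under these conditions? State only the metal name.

copper: T>10 °C ⇒ hinge -0.080·(26.7−10) = -1.3360
  Pd branch = 0.0053·Pd^0.26·e^(0.059·RH+f) = 0.3312 μm/a
  Sd branch = 0.01025·Sd^0.27·e^(0.036·RH+0.049·T) = 1.785 μm/a
  r_corr = 0.3312 + 1.785 = 2.116 μm/a
zinc: temperature factor f = -0.071·(16.7) = -1.1857
  Pd branch = 0.0129·Pd^0.44·e^(0.046·RH+f) = 0.474 μm/a
  Cl⁻ term: 0.0175·24.5^0.57·exp(0.008·83+0.085·26.7) = 2.036
  r_corr = 0.474 + 2.036 = 2.51 μm/a
Ordering by μm/a: zinc (2.51) > copper (2.12)

copper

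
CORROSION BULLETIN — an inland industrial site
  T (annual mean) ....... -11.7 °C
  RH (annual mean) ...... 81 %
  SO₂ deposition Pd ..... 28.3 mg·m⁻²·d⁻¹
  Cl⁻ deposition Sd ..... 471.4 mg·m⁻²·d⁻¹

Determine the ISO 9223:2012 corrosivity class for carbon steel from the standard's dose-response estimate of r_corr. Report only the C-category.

C3

carbon steel: T≤10 °C ⇒ hinge +0.150·(-11.7−10) = -3.2550
  SO₂ term: 1.77·28.3^0.52·exp(0.02·81-3.2550) = 1.963
  Sd branch = 0.102·Sd^0.62·e^(0.033·RH+0.04·T) = 42.05 μm/a
  sum: 1.963 + 42.05 → r_corr = 44.01 μm/a
44 μm/a falls in (25, 50] for carbon steel → category C3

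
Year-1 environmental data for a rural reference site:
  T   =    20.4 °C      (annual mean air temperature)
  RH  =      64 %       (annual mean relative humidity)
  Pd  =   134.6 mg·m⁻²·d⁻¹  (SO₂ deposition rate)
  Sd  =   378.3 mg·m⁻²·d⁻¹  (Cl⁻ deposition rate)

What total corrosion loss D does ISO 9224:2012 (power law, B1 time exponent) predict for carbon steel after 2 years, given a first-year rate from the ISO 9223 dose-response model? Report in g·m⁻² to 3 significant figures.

D(2) = 1.38e+03 g·m⁻²

carbon steel: f(T) = -0.054·(T−10) [T>10 °C] = -0.5616
  Pd branch = 1.77·Pd^0.52·e^(0.02·RH+f) = 46.46 μm/a
  Cl⁻ term: 0.102·378.3^0.62·exp(0.033·64+0.04·20.4) = 75.59
  sum: 46.46 + 75.59 → r_corr = 122.1 μm/a
ISO 9224: D(t) = r_corr · t^b with b = 0.523 (carbon steel, B1)
  D(2) = 122.1 × 2^0.523 = 122.1 × 1.437 = 175.4 μm
  Mass loss = 175.4 μm × 7.85 g/cm³ = 1377 g·m⁻²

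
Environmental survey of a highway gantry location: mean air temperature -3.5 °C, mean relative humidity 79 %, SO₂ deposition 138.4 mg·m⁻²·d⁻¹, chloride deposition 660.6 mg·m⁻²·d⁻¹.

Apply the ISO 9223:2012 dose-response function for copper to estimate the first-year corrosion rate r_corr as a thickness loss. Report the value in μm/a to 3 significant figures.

r_corr = 1.23 μm/a

copper: f(T) = +0.126·(T−10) [T≤10 °C] = -1.7010
  sulphur-dioxide contribution → 0.3685 μm/a
  chloride contribution → 0.8566 μm/a
  ⇒ r_corr(copper) = 1.225 μm/a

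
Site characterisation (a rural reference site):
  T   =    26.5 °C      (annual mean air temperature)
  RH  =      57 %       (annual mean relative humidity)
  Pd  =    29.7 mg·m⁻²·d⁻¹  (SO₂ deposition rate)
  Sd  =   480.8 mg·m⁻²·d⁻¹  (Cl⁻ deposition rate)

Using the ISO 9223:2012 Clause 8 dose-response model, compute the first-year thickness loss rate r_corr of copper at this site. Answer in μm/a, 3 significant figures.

r_corr = 1.65 μm/a

copper: T>10 °C ⇒ hinge -0.080·(26.5−10) = -1.3200
  Pd branch = 0.0053·Pd^0.26·e^(0.059·RH+f) = 0.09873 μm/a
  Sd branch = 0.01025·Sd^0.27·e^(0.036·RH+0.049·T) = 1.549 μm/a
  r_corr = 0.09873 + 1.549 = 1.647 μm/a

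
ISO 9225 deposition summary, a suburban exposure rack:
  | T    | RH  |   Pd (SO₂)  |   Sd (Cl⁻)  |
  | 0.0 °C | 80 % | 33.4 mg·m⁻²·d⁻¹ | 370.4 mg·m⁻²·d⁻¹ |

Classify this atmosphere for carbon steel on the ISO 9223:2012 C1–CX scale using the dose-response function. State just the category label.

carbon steel: f(T) = +0.150·(T−10) [T≤10 °C] = -1.5000
  Pd branch = 1.77·Pd^0.52·e^(0.02·RH+f) = 12.13 μm/a
  Sd branch = 0.102·Sd^0.62·e^(0.033·RH+0.04·T) = 55.94 μm/a
  r_corr = 12.13 + 55.94 = 68.07 μm/a
68.1 μm/a falls in (50, 80] for carbon steel → category C4

C4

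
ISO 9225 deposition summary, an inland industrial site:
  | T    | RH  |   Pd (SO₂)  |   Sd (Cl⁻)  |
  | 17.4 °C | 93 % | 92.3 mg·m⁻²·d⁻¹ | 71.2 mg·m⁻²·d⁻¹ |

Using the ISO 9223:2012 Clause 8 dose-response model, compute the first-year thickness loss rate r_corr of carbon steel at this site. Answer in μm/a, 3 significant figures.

r_corr = 142 μm/a

carbon steel: T>10 °C ⇒ hinge -0.054·(17.4−10) = -0.3996
  Pd branch = 1.77·Pd^0.52·e^(0.02·RH+f) = 80.19 μm/a
  Cl⁻ term: 0.102·71.2^0.62·exp(0.033·93+0.04·17.4) = 61.98
  r_corr = 80.19 + 61.98 = 142.2 μm/a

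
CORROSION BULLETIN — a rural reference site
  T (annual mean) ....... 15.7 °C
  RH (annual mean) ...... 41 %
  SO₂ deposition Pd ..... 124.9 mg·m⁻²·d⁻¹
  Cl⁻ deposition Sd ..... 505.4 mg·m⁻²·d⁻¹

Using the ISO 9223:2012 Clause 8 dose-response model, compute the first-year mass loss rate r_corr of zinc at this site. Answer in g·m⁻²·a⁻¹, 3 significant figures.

r_corr = 26.3 g·m⁻²·a⁻¹

zinc: T>10 °C ⇒ hinge -0.071·(15.7−10) = -0.4047
  SO₂ term: 0.0129·124.9^0.44·exp(0.046·41-0.4047) = 0.4747
  Cl⁻ term: 0.0175·505.4^0.57·exp(0.008·41+0.085·15.7) = 3.207
  sum: 0.4747 + 3.207 → r_corr = 3.682 μm/a
Convert to mass loss: 3.682 μm/a × 7.14 g/cm³ = 26.29 g·m⁻²·a⁻¹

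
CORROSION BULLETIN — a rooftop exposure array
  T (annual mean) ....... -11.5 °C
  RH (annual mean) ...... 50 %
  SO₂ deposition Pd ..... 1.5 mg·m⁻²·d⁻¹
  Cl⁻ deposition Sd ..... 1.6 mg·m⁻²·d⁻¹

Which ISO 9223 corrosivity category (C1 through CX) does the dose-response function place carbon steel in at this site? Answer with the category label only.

C1

carbon steel: f(T) = +0.150·(T−10) [T≤10 °C] = -3.2250
  SO₂ term: 1.77·1.5^0.52·exp(0.02·50-3.2250) = 0.2362
  Sd branch = 0.102·Sd^0.62·e^(0.033·RH+0.04·T) = 0.4487 μm/a
  r_corr = 0.2362 + 0.4487 = 0.6849 μm/a
Category bounds: 0…1.3 μm/a bracket r_corr ⇒ C1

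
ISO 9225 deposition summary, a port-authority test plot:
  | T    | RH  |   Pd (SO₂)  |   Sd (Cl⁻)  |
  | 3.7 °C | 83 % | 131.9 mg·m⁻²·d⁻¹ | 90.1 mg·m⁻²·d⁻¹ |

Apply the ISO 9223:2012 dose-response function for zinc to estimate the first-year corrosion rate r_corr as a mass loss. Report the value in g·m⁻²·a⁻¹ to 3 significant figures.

r_corr = 32.6 g·m⁻²·a⁻¹

zinc: f(T) = +0.038·(T−10) [T≤10 °C] = -0.2394
  SO₂ term: 0.0129·131.9^0.44·exp(0.046·83-0.2394) = 3.96
  Sd branch = 0.0175·Sd^0.57·e^(0.008·RH+0.085·T) = 0.6056 μm/a
  r_corr = 3.96 + 0.6056 = 4.565 μm/a
Convert to mass loss: 4.565 μm/a × 7.14 g/cm³ = 32.6 g·m⁻²·a⁻¹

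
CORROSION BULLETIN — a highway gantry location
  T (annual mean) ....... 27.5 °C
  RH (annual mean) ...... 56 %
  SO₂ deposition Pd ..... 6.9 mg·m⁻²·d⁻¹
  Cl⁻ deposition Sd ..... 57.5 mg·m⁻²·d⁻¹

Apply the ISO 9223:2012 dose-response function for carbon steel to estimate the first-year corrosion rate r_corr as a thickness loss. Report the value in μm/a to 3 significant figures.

carbon steel: f(T) = -0.054·(T−10) [T>10 °C] = -0.9450
  SO₂ term: 1.77·6.9^0.52·exp(0.02·56-0.9450) = 5.757
  Sd branch = 0.102·Sd^0.62·e^(0.033·RH+0.04·T) = 23.98 μm/a
  sum: 5.757 + 23.98 → r_corr = 29.74 μm/a

r_corr = 29.7 μm/a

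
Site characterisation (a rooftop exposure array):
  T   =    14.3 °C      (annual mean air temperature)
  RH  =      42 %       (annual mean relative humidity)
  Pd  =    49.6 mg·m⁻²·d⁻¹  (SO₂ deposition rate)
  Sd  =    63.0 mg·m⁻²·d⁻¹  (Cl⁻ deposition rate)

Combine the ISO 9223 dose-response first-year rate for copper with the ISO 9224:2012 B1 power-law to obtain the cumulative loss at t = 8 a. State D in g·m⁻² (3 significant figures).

D(8) = 14.7 g·m⁻²

copper: temperature factor f = -0.080·(4.3) = -0.3440
  Pd branch = 0.0053·Pd^0.26·e^(0.059·RH+f) = 0.1236 μm/a
  Sd branch = 0.01025·Sd^0.27·e^(0.036·RH+0.049·T) = 0.2868 μm/a
  sum: 0.1236 + 0.2868 → r_corr = 0.4103 μm/a
ISO 9224: D(t) = r_corr · t^b with b = 0.667 (copper, B1)
  D(8) = 0.4103 × 8^0.667 = 0.4103 × 4.003 = 1.642 μm
  Mass loss = 1.642 μm × 8.96 g/cm³ = 14.72 g·m⁻²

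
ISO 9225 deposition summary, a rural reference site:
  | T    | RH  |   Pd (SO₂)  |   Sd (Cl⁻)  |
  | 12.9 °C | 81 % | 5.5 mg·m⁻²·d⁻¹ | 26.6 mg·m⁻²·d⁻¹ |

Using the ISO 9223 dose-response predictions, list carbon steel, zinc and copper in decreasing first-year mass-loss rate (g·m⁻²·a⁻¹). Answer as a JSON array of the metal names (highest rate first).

["carbon steel", "copper", "zinc"]

carbon steel: f(T) = -0.054·(T−10) [T>10 °C] = -0.1566
  Pd branch = 1.77·Pd^0.52·e^(0.02·RH+f) = 18.56 μm/a
  Cl⁻ term: 0.102·26.6^0.62·exp(0.033·81+0.04·12.9) = 18.92
  sum: 18.56 + 18.92 → r_corr = 37.48 μm/a
  mass loss = 37.48 μm/a × 7.85 g/cm³ = 294.2 g·m⁻²·a⁻¹
zinc: T>10 °C ⇒ hinge -0.071·(12.9−10) = -0.2059
  Pd branch = 0.0129·Pd^0.44·e^(0.046·RH+f) = 0.9228 μm/a
  Sd branch = 0.0175·Sd^0.57·e^(0.008·RH+0.085·T) = 0.6499 μm/a
  sum: 0.9228 + 0.6499 → r_corr = 1.573 μm/a
  mass loss = 1.573 μm/a × 7.14 g/cm³ = 11.23 g·m⁻²·a⁻¹
copper: f(T) = -0.080·(T−10) [T>10 °C] = -0.2320
  SO₂ term: 0.0053·5.5^0.26·exp(0.059·81-0.2320) = 0.7789
  Sd branch = 0.01025·Sd^0.27·e^(0.036·RH+0.049·T) = 0.8637 μm/a
  r_corr = 0.7789 + 0.8637 = 1.643 μm/a
  mass loss = 1.643 μm/a × 8.96 g/cm³ = 14.72 g·m⁻²·a⁻¹
Ordering by g·m⁻²·a⁻¹: carbon steel (294) > copper (14.7) > zinc (11.2)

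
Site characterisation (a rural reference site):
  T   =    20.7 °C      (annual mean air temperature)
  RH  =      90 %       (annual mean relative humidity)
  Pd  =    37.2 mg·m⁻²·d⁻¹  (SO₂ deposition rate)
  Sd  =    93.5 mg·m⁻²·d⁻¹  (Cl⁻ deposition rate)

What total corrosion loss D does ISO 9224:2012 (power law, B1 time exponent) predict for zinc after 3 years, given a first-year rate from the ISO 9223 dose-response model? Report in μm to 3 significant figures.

D(3) = 11.3 μm

zinc: T>10 °C ⇒ hinge -0.071·(20.7−10) = -0.7597
  SO₂ term: 0.0129·37.2^0.44·exp(0.046·90-0.7597) = 1.861
  Sd branch = 0.0175·Sd^0.57·e^(0.008·RH+0.085·T) = 2.775 μm/a
  sum: 1.861 + 2.775 → r_corr = 4.636 μm/a
Power-law: D(3) = r_corr · 3^0.813
  D(3) = 4.636 × 3^0.813 = 4.636 × 2.443 = 11.32 μm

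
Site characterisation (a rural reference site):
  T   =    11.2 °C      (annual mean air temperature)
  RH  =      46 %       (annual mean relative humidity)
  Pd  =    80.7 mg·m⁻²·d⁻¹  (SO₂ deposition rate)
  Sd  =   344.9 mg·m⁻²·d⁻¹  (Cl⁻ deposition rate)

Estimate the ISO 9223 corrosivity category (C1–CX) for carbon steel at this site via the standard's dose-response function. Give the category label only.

C4

carbon steel: f(T) = -0.054·(T−10) [T>10 °C] = -0.0648
  sulphur-dioxide contribution → 40.83 μm/a
  chloride contribution → 27.28 μm/a
  ⇒ r_corr(carbon steel) = 68.1 μm/a
Category bounds: 50…80 μm/a bracket r_corr ⇒ C4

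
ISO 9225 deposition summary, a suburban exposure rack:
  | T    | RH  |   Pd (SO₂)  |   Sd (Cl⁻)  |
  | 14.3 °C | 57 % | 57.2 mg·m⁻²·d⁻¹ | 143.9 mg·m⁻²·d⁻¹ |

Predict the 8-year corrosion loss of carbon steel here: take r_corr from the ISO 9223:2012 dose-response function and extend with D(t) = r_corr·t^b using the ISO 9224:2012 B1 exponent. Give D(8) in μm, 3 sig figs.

D(8) = 183 μm

carbon steel: f(T) = -0.054·(T−10) [T>10 °C] = -0.2322
  SO₂ term: 1.77·57.2^0.52·exp(0.02·57-0.2322) = 35.98
  Sd branch = 0.102·Sd^0.62·e^(0.033·RH+0.04·T) = 25.82 μm/a
  sum: 35.98 + 25.82 → r_corr = 61.8 μm/a
Power-law: D(8) = r_corr · 8^0.523
  D(8) = 61.8 × 8^0.523 = 61.8 × 2.967 = 183.4 μm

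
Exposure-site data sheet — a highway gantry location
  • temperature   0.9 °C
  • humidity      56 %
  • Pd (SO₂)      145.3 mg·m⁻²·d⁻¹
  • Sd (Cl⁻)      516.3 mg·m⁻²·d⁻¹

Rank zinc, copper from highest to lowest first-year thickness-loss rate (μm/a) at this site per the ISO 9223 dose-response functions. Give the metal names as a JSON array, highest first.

zinc: temperature factor f = +0.038·(-9.1) = -0.3458
  SO₂ term: 0.0129·145.3^0.44·exp(0.046·56-0.3458) = 1.073
  Sd branch = 0.0175·Sd^0.57·e^(0.008·RH+0.085·T) = 1.04 μm/a
  sum: 1.073 + 1.04 → r_corr = 2.113 μm/a
copper: T≤10 °C ⇒ hinge +0.126·(0.9−10) = -1.1466
  Pd branch = 0.0053·Pd^0.26·e^(0.059·RH+f) = 0.1673 μm/a
  Cl⁻ term: 0.01025·516.3^0.27·exp(0.036·56+0.049·0.9) = 0.4344
  r_corr = 0.1673 + 0.4344 = 0.6017 μm/a
Ordering by μm/a: zinc (2.11) > copper (0.602)

["zinc", "copper"]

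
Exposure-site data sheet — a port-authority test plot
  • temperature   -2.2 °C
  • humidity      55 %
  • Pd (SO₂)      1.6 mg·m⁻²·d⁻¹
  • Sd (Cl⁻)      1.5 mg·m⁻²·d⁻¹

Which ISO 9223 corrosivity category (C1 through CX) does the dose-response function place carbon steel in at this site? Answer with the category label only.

C2

carbon steel: f(T) = +0.150·(T−10) [T≤10 °C] = -1.8300
  sulphur-dioxide contribution → 1.089 μm/a
  chloride contribution → 0.7376 μm/a
  total first-year rate 1.827 μm/a
Category bounds: 1.3…25 μm/a bracket r_corr ⇒ C2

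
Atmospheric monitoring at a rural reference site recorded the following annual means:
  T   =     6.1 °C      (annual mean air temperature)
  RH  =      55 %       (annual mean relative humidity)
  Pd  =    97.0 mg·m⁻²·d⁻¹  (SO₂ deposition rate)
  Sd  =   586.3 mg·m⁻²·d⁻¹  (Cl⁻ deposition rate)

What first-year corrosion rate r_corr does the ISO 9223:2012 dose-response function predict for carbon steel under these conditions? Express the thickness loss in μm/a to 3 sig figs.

r_corr = 73.6 μm/a

carbon steel: temperature factor f = +0.150·(-3.9) = -0.5850
  SO₂ term: 1.77·97.0^0.52·exp(0.02·55-0.5850) = 31.97
  Cl⁻ term: 0.102·586.3^0.62·exp(0.033·55+0.04·6.1) = 41.6
  sum: 31.97 + 41.6 → r_corr = 73.57 μm/a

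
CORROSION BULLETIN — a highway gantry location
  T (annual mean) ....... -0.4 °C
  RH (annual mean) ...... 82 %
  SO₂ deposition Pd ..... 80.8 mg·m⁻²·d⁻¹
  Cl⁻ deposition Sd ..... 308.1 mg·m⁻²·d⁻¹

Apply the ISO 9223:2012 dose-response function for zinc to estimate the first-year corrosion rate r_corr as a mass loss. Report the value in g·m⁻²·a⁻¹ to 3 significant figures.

r_corr = 24.7 g·m⁻²·a⁻¹

zinc: T≤10 °C ⇒ hinge +0.038·(-0.4−10) = -0.3952
  sulphur-dioxide contribution → 2.608 μm/a
  chloride contribution → 0.8545 μm/a
  ⇒ r_corr(zinc) = 3.463 μm/a
Convert to mass loss: 3.463 μm/a × 7.14 g/cm³ = 24.73 g·m⁻²·a⁻¹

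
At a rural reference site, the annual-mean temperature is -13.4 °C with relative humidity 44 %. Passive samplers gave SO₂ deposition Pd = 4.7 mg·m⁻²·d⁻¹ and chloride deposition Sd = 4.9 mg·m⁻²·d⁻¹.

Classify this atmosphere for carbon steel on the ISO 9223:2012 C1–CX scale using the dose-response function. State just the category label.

carbon steel: T≤10 °C ⇒ hinge +0.150·(-13.4−10) = -3.5100
  sulphur-dioxide contribution → 0.2853 μm/a
  chloride contribution → 0.6829 μm/a
  total first-year rate 0.9681 μm/a
ISO 9223 Table 2 (carbon steel): 0 < 0.968 ≤ 1.3 μm/a ⇒ C1

C1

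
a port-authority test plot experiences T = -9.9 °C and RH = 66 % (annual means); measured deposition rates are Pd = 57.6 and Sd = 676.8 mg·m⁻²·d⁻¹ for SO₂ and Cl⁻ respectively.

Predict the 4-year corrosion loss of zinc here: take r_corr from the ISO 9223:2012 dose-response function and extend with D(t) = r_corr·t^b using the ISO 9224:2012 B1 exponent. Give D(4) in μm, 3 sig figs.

D(4) = 3.94 μm

zinc: temperature factor f = +0.038·(-19.9) = -0.7562
  sulphur-dioxide contribution → 0.7504 μm/a
  chloride contribution → 0.5251 μm/a
  ⇒ r_corr(zinc) = 1.275 μm/a
ISO 9224: D(t) = r_corr · t^b with b = 0.813 (zinc, B1)
  D(4) = 1.275 × 4^0.813 = 1.275 × 3.087 = 3.937 μm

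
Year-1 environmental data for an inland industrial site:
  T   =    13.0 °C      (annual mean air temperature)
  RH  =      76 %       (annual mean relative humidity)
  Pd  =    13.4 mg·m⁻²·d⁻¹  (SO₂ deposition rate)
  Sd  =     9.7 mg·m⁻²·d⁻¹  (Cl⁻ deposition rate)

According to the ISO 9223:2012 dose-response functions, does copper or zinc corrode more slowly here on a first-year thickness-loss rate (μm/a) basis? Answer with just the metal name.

copper: T>10 °C ⇒ hinge -0.080·(13.0−10) = -0.2400
  sulphur-dioxide contribution → 0.7252 μm/a
  chloride contribution → 0.5521 μm/a
  ⇒ r_corr(copper) = 1.277 μm/a
zinc: temperature factor f = -0.071·(3.0) = -0.2130
  sulphur-dioxide contribution → 1.077 μm/a
  chloride contribution → 0.3544 μm/a
  ⇒ r_corr(zinc) = 1.432 μm/a
Ordering by μm/a: zinc (1.43) > copper (1.28)

copper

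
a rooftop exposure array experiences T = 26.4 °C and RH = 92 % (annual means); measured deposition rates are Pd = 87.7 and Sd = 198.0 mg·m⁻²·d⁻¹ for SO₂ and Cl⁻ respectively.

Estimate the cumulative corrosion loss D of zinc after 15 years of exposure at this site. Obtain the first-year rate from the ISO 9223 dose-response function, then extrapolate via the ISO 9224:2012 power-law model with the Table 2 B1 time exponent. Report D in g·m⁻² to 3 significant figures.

D(15) = 581 g·m⁻²

zinc: f(T) = -0.071·(T−10) [T>10 °C] = -1.1644
  sulphur-dioxide contribution → 1.985 μm/a
  chloride contribution → 7.02 μm/a
  ⇒ r_corr(zinc) = 9.005 μm/a
ISO 9224: D(t) = r_corr · t^b with b = 0.813 (zinc, B1)
  D(15) = 9.005 × 15^0.813 = 9.005 × 9.04 = 81.4 μm
  Mass loss = 81.4 μm × 7.14 g/cm³ = 581.2 g·m⁻²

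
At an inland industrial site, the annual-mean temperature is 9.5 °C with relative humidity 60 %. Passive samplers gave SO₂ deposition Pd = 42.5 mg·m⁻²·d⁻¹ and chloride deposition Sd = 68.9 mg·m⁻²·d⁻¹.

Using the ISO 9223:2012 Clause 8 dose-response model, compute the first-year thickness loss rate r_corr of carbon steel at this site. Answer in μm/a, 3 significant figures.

carbon steel: temperature factor f = +0.150·(-0.5) = -0.0750
  Pd branch = 1.77·Pd^0.52·e^(0.02·RH+f) = 38.31 μm/a
  Cl⁻ term: 0.102·68.9^0.62·exp(0.033·60+0.04·9.5) = 14.9
  sum: 38.31 + 14.9 → r_corr = 53.21 μm/a

r_corr = 53.2 μm/a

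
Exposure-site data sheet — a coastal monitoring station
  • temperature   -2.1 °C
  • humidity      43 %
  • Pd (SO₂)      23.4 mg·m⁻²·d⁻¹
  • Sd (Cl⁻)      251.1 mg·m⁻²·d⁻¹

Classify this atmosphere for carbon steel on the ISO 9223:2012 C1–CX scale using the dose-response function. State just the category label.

carbon steel: T≤10 °C ⇒ hinge +0.150·(-2.1−10) = -1.8150
  sulphur-dioxide contribution → 3.509 μm/a
  chloride contribution → 11.92 μm/a
  total first-year rate 15.43 μm/a
ISO 9223 Table 2 (carbon steel): 1.3 < 15.4 ≤ 25 μm/a ⇒ C2

C2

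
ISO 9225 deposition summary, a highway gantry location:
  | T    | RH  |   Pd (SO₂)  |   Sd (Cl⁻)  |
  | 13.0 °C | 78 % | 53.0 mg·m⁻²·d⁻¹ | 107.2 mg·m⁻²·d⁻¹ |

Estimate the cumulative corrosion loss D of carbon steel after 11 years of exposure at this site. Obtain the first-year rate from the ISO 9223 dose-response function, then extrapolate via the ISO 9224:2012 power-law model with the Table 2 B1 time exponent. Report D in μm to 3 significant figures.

D(11) = 341 μm

carbon steel: f(T) = -0.054·(T−10) [T>10 °C] = -0.1620
  Pd branch = 1.77·Pd^0.52·e^(0.02·RH+f) = 56.46 μm/a
  Cl⁻ term: 0.102·107.2^0.62·exp(0.033·78+0.04·13.0) = 40.83
  sum: 56.46 + 40.83 → r_corr = 97.29 μm/a
Power-law: D(11) = r_corr · 11^0.523
  D(11) = 97.29 × 11^0.523 = 97.29 × 3.505 = 341 μm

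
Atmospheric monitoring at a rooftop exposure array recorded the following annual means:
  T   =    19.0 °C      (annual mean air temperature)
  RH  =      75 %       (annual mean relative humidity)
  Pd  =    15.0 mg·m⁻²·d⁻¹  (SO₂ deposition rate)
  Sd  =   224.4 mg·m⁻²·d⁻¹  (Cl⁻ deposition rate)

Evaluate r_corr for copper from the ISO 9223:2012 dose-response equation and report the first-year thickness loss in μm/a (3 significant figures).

copper: f(T) = -0.080·(T−10) [T>10 °C] = -0.7200
  Pd branch = 0.0053·Pd^0.26·e^(0.059·RH+f) = 0.4356 μm/a
  Sd branch = 0.01025·Sd^0.27·e^(0.036·RH+0.049·T) = 1.669 μm/a
  sum: 0.4356 + 1.669 → r_corr = 2.105 μm/a

r_corr = 2.10 μm/a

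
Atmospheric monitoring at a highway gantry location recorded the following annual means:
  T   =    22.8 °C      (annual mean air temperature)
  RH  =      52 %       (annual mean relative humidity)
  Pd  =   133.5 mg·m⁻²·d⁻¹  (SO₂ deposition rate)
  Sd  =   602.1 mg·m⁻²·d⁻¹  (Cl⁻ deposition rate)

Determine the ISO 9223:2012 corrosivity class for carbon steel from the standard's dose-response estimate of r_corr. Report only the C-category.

C5

carbon steel: temperature factor f = -0.054·(12.8) = -0.6912
  SO₂ term: 1.77·133.5^0.52·exp(0.02·52-0.6912) = 31.97
  Sd branch = 0.102·Sd^0.62·e^(0.033·RH+0.04·T) = 74.7 μm/a
  r_corr = 31.97 + 74.7 = 106.7 μm/a
ISO 9223 Table 2 (carbon steel): 80 < 107 ≤ 200 μm/a ⇒ C5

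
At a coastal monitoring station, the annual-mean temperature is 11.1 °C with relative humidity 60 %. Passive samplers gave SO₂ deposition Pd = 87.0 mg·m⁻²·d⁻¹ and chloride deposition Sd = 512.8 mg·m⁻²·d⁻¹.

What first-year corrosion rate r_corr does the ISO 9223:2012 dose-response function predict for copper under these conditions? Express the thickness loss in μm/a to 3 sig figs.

r_corr = 1.36 μm/a

copper: T>10 °C ⇒ hinge -0.080·(11.1−10) = -0.0880
  sulphur-dioxide contribution → 0.5342 μm/a
  chloride contribution → 0.8255 μm/a
  ⇒ r_corr(copper) = 1.36 μm/a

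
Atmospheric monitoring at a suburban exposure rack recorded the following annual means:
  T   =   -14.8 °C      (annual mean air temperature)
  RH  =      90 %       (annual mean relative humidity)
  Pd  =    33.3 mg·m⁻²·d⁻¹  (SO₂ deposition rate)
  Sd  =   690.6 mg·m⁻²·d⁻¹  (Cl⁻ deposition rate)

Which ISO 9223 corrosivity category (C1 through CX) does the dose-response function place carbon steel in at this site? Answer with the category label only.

carbon steel: T≤10 °C ⇒ hinge +0.150·(-14.8−10) = -3.7200
  Pd branch = 1.77·Pd^0.52·e^(0.02·RH+f) = 1.606 μm/a
  Cl⁻ term: 0.102·690.6^0.62·exp(0.033·90+0.04·-14.8) = 63.34
  sum: 1.606 + 63.34 → r_corr = 64.95 μm/a
64.9 μm/a falls in (50, 80] for carbon steel → category C4

C4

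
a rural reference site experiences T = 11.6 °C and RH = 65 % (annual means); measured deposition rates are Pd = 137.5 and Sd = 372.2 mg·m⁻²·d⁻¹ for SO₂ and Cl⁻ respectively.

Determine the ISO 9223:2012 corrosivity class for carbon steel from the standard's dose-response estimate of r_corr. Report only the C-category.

C5

carbon steel: T>10 °C ⇒ hinge -0.054·(11.6−10) = -0.0864
  Pd branch = 1.77·Pd^0.52·e^(0.02·RH+f) = 77.08 μm/a
  Cl⁻ term: 0.102·372.2^0.62·exp(0.033·65+0.04·11.6) = 54.39
  r_corr = 77.08 + 54.39 = 131.5 μm/a
ISO 9223 Table 2 (carbon steel): 80 < 131 ≤ 200 μm/a ⇒ C5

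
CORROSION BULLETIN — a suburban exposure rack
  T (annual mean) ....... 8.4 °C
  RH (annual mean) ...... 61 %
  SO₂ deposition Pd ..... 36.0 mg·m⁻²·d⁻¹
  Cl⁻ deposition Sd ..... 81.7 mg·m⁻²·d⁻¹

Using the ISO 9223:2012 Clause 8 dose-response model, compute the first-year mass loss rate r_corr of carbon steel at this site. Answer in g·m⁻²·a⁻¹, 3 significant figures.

r_corr = 367 g·m⁻²·a⁻¹

carbon steel: f(T) = +0.150·(T−10) [T≤10 °C] = -0.2400
  SO₂ term: 1.77·36.0^0.52·exp(0.02·61-0.2400) = 30.4
  Sd branch = 0.102·Sd^0.62·e^(0.033·RH+0.04·T) = 16.38 μm/a
  sum: 30.4 + 16.38 → r_corr = 46.78 μm/a
Convert to mass loss: 46.78 μm/a × 7.85 g/cm³ = 367.2 g·m⁻²·a⁻¹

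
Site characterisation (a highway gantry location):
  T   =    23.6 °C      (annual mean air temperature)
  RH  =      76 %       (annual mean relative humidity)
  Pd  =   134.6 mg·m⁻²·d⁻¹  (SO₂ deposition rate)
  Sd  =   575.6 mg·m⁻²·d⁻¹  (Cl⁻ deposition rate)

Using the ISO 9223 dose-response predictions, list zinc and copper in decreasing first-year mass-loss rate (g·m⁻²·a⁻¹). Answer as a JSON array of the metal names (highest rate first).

zinc: T>10 °C ⇒ hinge -0.071·(23.6−10) = -0.9656
  SO₂ term: 0.0129·134.6^0.44·exp(0.046·76-0.9656) = 1.401
  Sd branch = 0.0175·Sd^0.57·e^(0.008·RH+0.085·T) = 8.944 μm/a
  r_corr = 1.401 + 8.944 = 10.35 μm/a
  mass loss = 10.35 μm/a × 7.14 g/cm³ = 73.86 g·m⁻²·a⁻¹
copper: f(T) = -0.080·(T−10) [T>10 °C] = -1.0880
  Pd branch = 0.0053·Pd^0.26·e^(0.059·RH+f) = 0.5658 μm/a
  Cl⁻ term: 0.01025·575.6^0.27·exp(0.036·76+0.049·23.6) = 2.795
  sum: 0.5658 + 2.795 → r_corr = 3.361 μm/a
  mass loss = 3.361 μm/a × 8.96 g/cm³ = 30.11 g·m⁻²·a⁻¹
Ordering by g·m⁻²·a⁻¹: zinc (73.9) > copper (30.1)

["zinc", "copper"]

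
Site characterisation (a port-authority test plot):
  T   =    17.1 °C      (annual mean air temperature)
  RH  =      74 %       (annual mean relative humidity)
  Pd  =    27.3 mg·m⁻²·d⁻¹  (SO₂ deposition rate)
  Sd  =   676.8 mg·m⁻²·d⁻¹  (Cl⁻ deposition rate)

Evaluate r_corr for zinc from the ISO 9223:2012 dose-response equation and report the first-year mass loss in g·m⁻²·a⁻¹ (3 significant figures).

zinc: f(T) = -0.071·(T−10) [T>10 °C] = -0.5041
  SO₂ term: 0.0129·27.3^0.44·exp(0.046·74-0.5041) = 1.004
  Cl⁻ term: 0.0175·676.8^0.57·exp(0.008·74+0.085·17.1) = 5.556
  sum: 1.004 + 5.556 → r_corr = 6.56 μm/a
Convert to mass loss: 6.56 μm/a × 7.14 g/cm³ = 46.84 g·m⁻²·a⁻¹

r_corr = 46.8 g·m⁻²·a⁻¹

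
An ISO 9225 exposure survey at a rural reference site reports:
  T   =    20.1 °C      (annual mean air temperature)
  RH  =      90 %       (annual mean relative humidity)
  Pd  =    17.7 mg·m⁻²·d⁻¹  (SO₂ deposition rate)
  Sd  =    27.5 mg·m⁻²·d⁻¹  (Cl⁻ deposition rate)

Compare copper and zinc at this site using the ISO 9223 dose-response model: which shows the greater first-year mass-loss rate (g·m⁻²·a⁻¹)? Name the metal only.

copper

copper: temperature factor f = -0.080·(10.1) = -0.8080
  SO₂ term: 0.0053·17.7^0.26·exp(0.059·90-0.8080) = 1.009
  Cl⁻ term: 0.01025·27.5^0.27·exp(0.036·90+0.049·20.1) = 1.715
  r_corr = 1.009 + 1.715 = 2.724 μm/a
  mass loss = 2.724 μm/a × 8.96 g/cm³ = 24.41 g·m⁻²·a⁻¹
zinc: T>10 °C ⇒ hinge -0.071·(20.1−10) = -0.7171
  SO₂ term: 0.0129·17.7^0.44·exp(0.046·90-0.7171) = 1.4
  Sd branch = 0.0175·Sd^0.57·e^(0.008·RH+0.085·T) = 1.313 μm/a
  r_corr = 1.4 + 1.313 = 2.713 μm/a
  mass loss = 2.713 μm/a × 7.14 g/cm³ = 19.37 g·m⁻²·a⁻¹
Ordering by g·m⁻²·a⁻¹: copper (24.4) > zinc (19.4)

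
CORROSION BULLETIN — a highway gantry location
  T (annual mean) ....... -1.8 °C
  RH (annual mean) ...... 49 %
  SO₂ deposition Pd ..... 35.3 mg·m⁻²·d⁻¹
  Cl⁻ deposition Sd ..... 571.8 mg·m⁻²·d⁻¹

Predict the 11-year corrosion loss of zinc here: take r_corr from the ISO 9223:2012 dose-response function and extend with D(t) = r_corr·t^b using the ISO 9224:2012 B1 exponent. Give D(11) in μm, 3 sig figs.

D(11) = 8.47 μm

zinc: f(T) = +0.038·(T−10) [T≤10 °C] = -0.4484
  SO₂ term: 0.0129·35.3^0.44·exp(0.046·49-0.4484) = 0.3765
  Cl⁻ term: 0.0175·571.8^0.57·exp(0.008·49+0.085·-1.8) = 0.8288
  sum: 0.3765 + 0.8288 → r_corr = 1.205 μm/a
ISO 9224: D(t) = r_corr · t^b with b = 0.813 (zinc, B1)
  D(11) = 1.205 × 11^0.813 = 1.205 × 7.025 = 8.468 μm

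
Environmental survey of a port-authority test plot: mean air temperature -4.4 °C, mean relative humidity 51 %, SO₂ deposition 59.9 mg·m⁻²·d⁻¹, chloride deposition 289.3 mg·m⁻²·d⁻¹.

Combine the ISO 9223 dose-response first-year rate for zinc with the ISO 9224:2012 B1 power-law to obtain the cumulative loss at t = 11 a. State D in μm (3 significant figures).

zinc: f(T) = +0.038·(T−10) [T≤10 °C] = -0.5472
  SO₂ term: 0.0129·59.9^0.44·exp(0.046·51-0.5472) = 0.4719
  Sd branch = 0.0175·Sd^0.57·e^(0.008·RH+0.085·T) = 0.4579 μm/a
  sum: 0.4719 + 0.4579 → r_corr = 0.9298 μm/a
Power-law: D(11) = r_corr · 11^0.813
  D(11) = 0.9298 × 11^0.813 = 0.9298 × 7.025 = 6.532 μm

D(11) = 6.53 μm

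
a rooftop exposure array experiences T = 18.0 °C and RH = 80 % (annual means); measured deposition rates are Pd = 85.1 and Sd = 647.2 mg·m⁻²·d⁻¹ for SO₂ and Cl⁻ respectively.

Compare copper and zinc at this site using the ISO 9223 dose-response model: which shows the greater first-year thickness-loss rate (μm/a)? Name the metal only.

zinc

copper: temperature factor f = -0.080·(8.0) = -0.6400
  Pd branch = 0.0053·Pd^0.26·e^(0.059·RH+f) = 0.9954 μm/a
  Sd branch = 0.01025·Sd^0.27·e^(0.036·RH+0.049·T) = 2.532 μm/a
  sum: 0.9954 + 2.532 → r_corr = 3.528 μm/a
zinc: f(T) = -0.071·(T−10) [T>10 °C] = -0.5680
  Pd branch = 0.0129·Pd^0.44·e^(0.046·RH+f) = 2.048 μm/a
  Sd branch = 0.0175·Sd^0.57·e^(0.008·RH+0.085·T) = 6.134 μm/a
  sum: 2.048 + 6.134 → r_corr = 8.182 μm/a
Ordering by μm/a: zinc (8.18) > copper (3.53)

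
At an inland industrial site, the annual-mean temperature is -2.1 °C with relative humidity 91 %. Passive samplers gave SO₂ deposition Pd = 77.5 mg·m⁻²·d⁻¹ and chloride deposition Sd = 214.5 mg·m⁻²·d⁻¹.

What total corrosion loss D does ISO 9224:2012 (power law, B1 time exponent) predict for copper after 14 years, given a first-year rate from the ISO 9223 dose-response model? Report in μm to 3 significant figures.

copper: f(T) = +0.126·(T−10) [T≤10 °C] = -1.5246
  SO₂ term: 0.0053·77.5^0.26·exp(0.059·91-1.5246) = 0.7675
  Sd branch = 0.01025·Sd^0.27·e^(0.036·RH+0.049·T) = 1.043 μm/a
  sum: 0.7675 + 1.043 → r_corr = 1.81 μm/a
ISO 9224: D(t) = r_corr · t^b with b = 0.667 (copper, B1)
  D(14) = 1.81 × 14^0.667 = 1.81 × 5.814 = 10.53 μm

D(14) = 10.5 μm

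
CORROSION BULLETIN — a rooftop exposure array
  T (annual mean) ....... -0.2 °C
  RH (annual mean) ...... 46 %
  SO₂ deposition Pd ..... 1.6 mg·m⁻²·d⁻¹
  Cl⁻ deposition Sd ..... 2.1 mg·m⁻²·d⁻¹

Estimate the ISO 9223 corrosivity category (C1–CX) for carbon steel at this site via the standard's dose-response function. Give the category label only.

C2

carbon steel: temperature factor f = +0.150·(-10.2) = -1.5300
  SO₂ term: 1.77·1.6^0.52·exp(0.02·46-1.5300) = 1.228
  Cl⁻ term: 0.102·2.1^0.62·exp(0.033·46+0.04·-0.2) = 0.7314
  r_corr = 1.228 + 0.7314 = 1.959 μm/a
1.96 μm/a falls in (1.3, 25] for carbon steel → category C2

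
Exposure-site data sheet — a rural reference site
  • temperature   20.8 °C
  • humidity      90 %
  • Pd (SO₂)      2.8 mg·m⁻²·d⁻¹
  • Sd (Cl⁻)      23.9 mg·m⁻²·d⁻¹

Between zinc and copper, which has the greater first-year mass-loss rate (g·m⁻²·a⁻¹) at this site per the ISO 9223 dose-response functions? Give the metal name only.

zinc: temperature factor f = -0.071·(10.8) = -0.7668
  sulphur-dioxide contribution → 0.592 μm/a
  chloride contribution → 1.286 μm/a
  total first-year rate 1.878 μm/a
  mass loss = 1.878 μm/a × 7.14 g/cm³ = 13.41 g·m⁻²·a⁻¹
copper: temperature factor f = -0.080·(10.8) = -0.8640
  sulphur-dioxide contribution → 0.5908 μm/a
  chloride contribution → 1.709 μm/a
  total first-year rate 2.299 μm/a
  mass loss = 2.299 μm/a × 8.96 g/cm³ = 20.6 g·m⁻²·a⁻¹
Ordering by g·m⁻²·a⁻¹: copper (20.6) > zinc (13.4)

copper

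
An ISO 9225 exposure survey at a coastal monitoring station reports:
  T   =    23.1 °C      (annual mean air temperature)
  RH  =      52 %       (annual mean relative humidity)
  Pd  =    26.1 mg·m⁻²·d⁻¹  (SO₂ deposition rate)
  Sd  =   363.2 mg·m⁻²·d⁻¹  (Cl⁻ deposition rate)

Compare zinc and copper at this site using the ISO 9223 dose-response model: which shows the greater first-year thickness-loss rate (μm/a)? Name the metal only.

zinc: T>10 °C ⇒ hinge -0.071·(23.1−10) = -0.9301
  Pd branch = 0.0129·Pd^0.44·e^(0.046·RH+f) = 0.2338 μm/a
  Sd branch = 0.0175·Sd^0.57·e^(0.008·RH+0.085·T) = 5.442 μm/a
  r_corr = 0.2338 + 5.442 = 5.675 μm/a
copper: T>10 °C ⇒ hinge -0.080·(23.1−10) = -1.0480
  Pd branch = 0.0053·Pd^0.26·e^(0.059·RH+f) = 0.0933 μm/a
  Sd branch = 0.01025·Sd^0.27·e^(0.036·RH+0.049·T) = 1.015 μm/a
  r_corr = 0.0933 + 1.015 = 1.108 μm/a
Ordering by μm/a: zinc (5.68) > copper (1.11)

zinc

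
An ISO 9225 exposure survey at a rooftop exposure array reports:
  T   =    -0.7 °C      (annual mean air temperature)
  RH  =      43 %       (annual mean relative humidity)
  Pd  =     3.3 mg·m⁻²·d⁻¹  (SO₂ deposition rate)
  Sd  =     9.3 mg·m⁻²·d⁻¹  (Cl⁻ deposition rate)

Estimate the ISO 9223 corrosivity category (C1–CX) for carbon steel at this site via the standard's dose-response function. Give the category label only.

C2

carbon steel: temperature factor f = +0.150·(-10.7) = -1.6050
  sulphur-dioxide contribution → 1.563 μm/a
  chloride contribution → 1.634 μm/a
  total first-year rate 3.197 μm/a
Category bounds: 1.3…25 μm/a bracket r_corr ⇒ C2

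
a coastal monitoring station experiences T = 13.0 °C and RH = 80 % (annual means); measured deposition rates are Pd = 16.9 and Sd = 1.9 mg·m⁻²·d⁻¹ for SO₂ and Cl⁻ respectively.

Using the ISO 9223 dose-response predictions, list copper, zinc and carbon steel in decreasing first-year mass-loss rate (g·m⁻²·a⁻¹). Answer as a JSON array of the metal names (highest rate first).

["carbon steel", "copper", "zinc"]

copper: f(T) = -0.080·(T−10) [T>10 °C] = -0.2400
  SO₂ term: 0.0053·16.9^0.26·exp(0.059·80-0.2400) = 0.9754
  Cl⁻ term: 0.01025·1.9^0.27·exp(0.036·80+0.049·13.0) = 0.4106
  sum: 0.9754 + 0.4106 → r_corr = 1.386 μm/a
  mass loss = 1.386 μm/a × 8.96 g/cm³ = 12.42 g·m⁻²·a⁻¹
zinc: f(T) = -0.071·(T−10) [T>10 °C] = -0.2130
  Pd branch = 0.0129·Pd^0.44·e^(0.046·RH+f) = 1.434 μm/a
  Cl⁻ term: 0.0175·1.9^0.57·exp(0.008·80+0.085·13.0) = 0.1445
  r_corr = 1.434 + 0.1445 = 1.578 μm/a
  mass loss = 1.578 μm/a × 7.14 g/cm³ = 11.27 g·m⁻²·a⁻¹
carbon steel: T>10 °C ⇒ hinge -0.054·(13.0−10) = -0.1620
  SO₂ term: 1.77·16.9^0.52·exp(0.02·80-0.1620) = 32.43
  Sd branch = 0.102·Sd^0.62·e^(0.033·RH+0.04·T) = 3.579 μm/a
  r_corr = 32.43 + 3.579 = 36.01 μm/a
  mass loss = 36.01 μm/a × 7.85 g/cm³ = 282.7 g·m⁻²·a⁻¹
Ordering by g·m⁻²·a⁻¹: carbon steel (283) > copper (12.4) > zinc (11.3)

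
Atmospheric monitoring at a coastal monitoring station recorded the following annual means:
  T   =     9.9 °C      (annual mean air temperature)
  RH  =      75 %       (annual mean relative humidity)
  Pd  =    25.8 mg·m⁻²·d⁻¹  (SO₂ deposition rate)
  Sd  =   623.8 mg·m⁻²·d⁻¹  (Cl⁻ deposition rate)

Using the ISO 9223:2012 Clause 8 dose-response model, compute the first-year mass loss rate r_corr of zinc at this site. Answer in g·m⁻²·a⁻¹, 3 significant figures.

r_corr = 32.8 g·m⁻²·a⁻¹

zinc: T≤10 °C ⇒ hinge +0.038·(9.9−10) = -0.0038
  SO₂ term: 0.0129·25.8^0.44·exp(0.046·75-0.0038) = 1.692
  Sd branch = 0.0175·Sd^0.57·e^(0.008·RH+0.085·T) = 2.899 μm/a
  r_corr = 1.692 + 2.899 = 4.591 μm/a
Convert to mass loss: 4.591 μm/a × 7.14 g/cm³ = 32.78 g·m⁻²·a⁻¹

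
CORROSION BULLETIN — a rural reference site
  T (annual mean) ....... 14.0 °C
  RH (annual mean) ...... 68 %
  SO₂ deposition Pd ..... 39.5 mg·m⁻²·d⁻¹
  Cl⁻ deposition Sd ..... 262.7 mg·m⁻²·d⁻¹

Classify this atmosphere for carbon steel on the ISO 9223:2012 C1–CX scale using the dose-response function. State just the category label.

C5

carbon steel: temperature factor f = -0.054·(4.0) = -0.2160
  SO₂ term: 1.77·39.5^0.52·exp(0.02·68-0.2160) = 37.59
  Sd branch = 0.102·Sd^0.62·e^(0.033·RH+0.04·T) = 53.26 μm/a
  r_corr = 37.59 + 53.26 = 90.85 μm/a
ISO 9223 Table 2 (carbon steel): 80 < 90.9 ≤ 200 μm/a ⇒ C5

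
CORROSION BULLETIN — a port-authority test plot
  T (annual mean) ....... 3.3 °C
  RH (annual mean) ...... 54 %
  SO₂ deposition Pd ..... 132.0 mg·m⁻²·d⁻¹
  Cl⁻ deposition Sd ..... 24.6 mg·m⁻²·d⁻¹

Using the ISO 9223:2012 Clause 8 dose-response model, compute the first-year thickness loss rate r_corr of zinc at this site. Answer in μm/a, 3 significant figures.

r_corr = 1.25 μm/a

zinc: temperature factor f = +0.038·(-6.7) = -0.2546
  Pd branch = 0.0129·Pd^0.44·e^(0.046·RH+f) = 1.028 μm/a
  Sd branch = 0.0175·Sd^0.57·e^(0.008·RH+0.085·T) = 0.2215 μm/a
  r_corr = 1.028 + 0.2215 = 1.249 μm/a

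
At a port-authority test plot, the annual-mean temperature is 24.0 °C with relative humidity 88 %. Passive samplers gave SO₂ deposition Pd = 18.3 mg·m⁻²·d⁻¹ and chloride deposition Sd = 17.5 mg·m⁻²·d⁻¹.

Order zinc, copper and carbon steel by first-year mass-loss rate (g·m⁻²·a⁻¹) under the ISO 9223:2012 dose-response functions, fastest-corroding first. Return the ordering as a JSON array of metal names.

zinc: f(T) = -0.071·(T−10) [T>10 °C] = -0.9940
  Pd branch = 0.0129·Pd^0.44·e^(0.046·RH+f) = 0.9827 μm/a
  Sd branch = 0.0175·Sd^0.57·e^(0.008·RH+0.085·T) = 1.391 μm/a
  r_corr = 0.9827 + 1.391 = 2.373 μm/a
  mass loss = 2.373 μm/a × 7.14 g/cm³ = 16.95 g·m⁻²·a⁻¹
copper: temperature factor f = -0.080·(14.0) = -1.1200
  SO₂ term: 0.0053·18.3^0.26·exp(0.059·88-1.1200) = 0.6622
  Sd branch = 0.01025·Sd^0.27·e^(0.036·RH+0.049·T) = 1.71 μm/a
  r_corr = 0.6622 + 1.71 = 2.372 μm/a
  mass loss = 2.372 μm/a × 8.96 g/cm³ = 21.25 g·m⁻²·a⁻¹
carbon steel: T>10 °C ⇒ hinge -0.054·(24.0−10) = -0.7560
  Pd branch = 1.77·Pd^0.52·e^(0.02·RH+f) = 21.9 μm/a
  Cl⁻ term: 0.102·17.5^0.62·exp(0.033·88+0.04·24.0) = 28.67
  r_corr = 21.9 + 28.67 = 50.57 μm/a
  mass loss = 50.57 μm/a × 7.85 g/cm³ = 397 g·m⁻²·a⁻¹
Ordering by g·m⁻²·a⁻¹: carbon steel (397) > copper (21.3) > zinc (16.9)

["carbon steel", "copper", "zinc"]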